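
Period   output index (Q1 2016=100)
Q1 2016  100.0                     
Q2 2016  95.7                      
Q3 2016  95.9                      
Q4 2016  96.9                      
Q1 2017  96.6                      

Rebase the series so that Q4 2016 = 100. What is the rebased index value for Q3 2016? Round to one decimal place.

Rebased(Q3 2016) = 95.9 / 96.9 × 100 = 98.9680

99.0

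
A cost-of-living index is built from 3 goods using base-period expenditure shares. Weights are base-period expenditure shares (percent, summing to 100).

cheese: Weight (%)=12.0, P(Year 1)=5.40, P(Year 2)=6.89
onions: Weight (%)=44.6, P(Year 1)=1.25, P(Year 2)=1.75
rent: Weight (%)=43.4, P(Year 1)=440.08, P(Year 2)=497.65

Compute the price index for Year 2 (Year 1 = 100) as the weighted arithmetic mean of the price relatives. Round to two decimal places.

126.83

cheese: 12.0 × (6.89/5.40) = 12.0 × 1.275926 = 15.3111
onions: 44.6 × (1.75/1.25) = 44.6 × 1.400000 = 62.4400
rent: 43.4 × (497.65/440.08) = 43.4 × 1.130817 = 49.0775
Index = Σ wᵢ·(p₁ᵢ/p₀ᵢ) = 15.3111 + 62.4400 + 49.0775 = 126.8286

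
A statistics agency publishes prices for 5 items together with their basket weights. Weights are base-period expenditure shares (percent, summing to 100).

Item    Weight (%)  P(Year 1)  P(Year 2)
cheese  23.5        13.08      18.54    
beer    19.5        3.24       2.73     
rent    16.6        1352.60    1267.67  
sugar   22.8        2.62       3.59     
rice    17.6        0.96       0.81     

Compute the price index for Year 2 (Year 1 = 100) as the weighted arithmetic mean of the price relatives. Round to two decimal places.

cheese: 23.5 × (18.54/13.08) = 23.5 × 1.417431 = 33.3096
beer: 19.5 × (2.73/3.24) = 19.5 × 0.842593 = 16.4306
rent: 16.6 × (1267.67/1352.60) = 16.6 × 0.937210 = 15.5577
sugar: 22.8 × (3.59/2.62) = 22.8 × 1.370229 = 31.2412
rice: 17.6 × (0.81/0.96) = 17.6 × 0.843750 = 14.8500
Index = Σ wᵢ·(p₁ᵢ/p₀ᵢ) = 33.3096 + 16.4306 + 15.5577 + 31.2412 + 14.8500 = 111.3891

111.39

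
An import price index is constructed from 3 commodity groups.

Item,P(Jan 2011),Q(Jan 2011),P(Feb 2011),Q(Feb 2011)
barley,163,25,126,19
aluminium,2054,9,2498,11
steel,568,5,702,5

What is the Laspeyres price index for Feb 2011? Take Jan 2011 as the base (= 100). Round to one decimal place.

Laspeyres price index uses base-period quantities as weights.
ΣP(Feb 2011)·Q(Jan 2011) = 126×25 + 2498×9 + 702×5 = 3150 + 22482 + 3510 = 29142
ΣP(Jan 2011)·Q(Jan 2011) = 163×25 + 2054×9 + 568×5 = 4075 + 18486 + 2840 = 25401
Index = 29142 / 25401 × 100 = 114.7278

114.7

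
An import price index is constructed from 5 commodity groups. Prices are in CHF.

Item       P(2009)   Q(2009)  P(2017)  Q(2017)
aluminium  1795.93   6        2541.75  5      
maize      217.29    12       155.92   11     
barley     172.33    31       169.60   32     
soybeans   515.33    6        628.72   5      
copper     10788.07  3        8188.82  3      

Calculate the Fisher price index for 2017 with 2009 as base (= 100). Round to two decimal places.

92.69

Laspeyres component (base-period weights):
ΣP(2017)Q(2009) = 2541.75×6 + 155.92×12 + 169.60×31 + 628.72×6 + 8188.82×3 = 15250.5 + 1871.04 + 5257.6 + 3772.32 + 24566.46 = 50717.92
ΣP(2009)Q(2009) = 1795.93×6 + 217.29×12 + 172.33×31 + 515.33×6 + 10788.07×3 = 10775.58 + 2607.48 + 5342.23 + 3091.98 + 32364.21 = 54181.48
L = 50717.92 / 54181.48 × 100 = 93.6075
Paasche component (current-period weights):
ΣP(2017)Q(2017) = 2541.75×5 + 155.92×11 + 169.60×32 + 628.72×5 + 8188.82×3 = 12708.75 + 1715.12 + 5427.2 + 3143.6 + 24566.46 = 47561.13
ΣP(2009)Q(2017) = 1795.93×5 + 217.29×11 + 172.33×32 + 515.33×5 + 10788.07×3 = 8979.65 + 2390.19 + 5514.56 + 2576.65 + 32364.21 = 51825.26
P = 47561.13 / 51825.26 × 100 = 91.7721
Fisher = √(L × P) = √(93.6075 × 91.7721) = 92.6852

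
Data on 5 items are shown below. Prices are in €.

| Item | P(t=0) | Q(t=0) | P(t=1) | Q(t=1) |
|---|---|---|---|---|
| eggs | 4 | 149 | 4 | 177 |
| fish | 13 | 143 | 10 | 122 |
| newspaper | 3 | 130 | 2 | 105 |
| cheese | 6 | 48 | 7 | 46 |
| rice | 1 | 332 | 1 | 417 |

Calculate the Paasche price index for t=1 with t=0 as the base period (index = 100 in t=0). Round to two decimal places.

Paasche price index uses current-period quantities as weights.
ΣP(t=1)·Q(t=1) = 4×177 + 10×122 + 2×105 + 7×46 + 1×417 = 708 + 1220 + 210 + 322 + 417 = 2877
ΣP(t=0)·Q(t=1) = 4×177 + 13×122 + 3×105 + 6×46 + 1×417 = 708 + 1586 + 315 + 276 + 417 = 3302
Index = 2877 / 3302 × 100 = 87.1290

87.13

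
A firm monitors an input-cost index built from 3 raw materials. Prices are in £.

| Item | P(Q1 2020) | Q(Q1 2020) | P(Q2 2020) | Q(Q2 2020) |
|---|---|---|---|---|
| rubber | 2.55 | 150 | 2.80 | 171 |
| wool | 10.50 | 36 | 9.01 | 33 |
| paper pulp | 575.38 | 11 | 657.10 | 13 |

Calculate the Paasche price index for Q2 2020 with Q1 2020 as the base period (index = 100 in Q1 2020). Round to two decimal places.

Paasche price index uses current-period quantities as weights.
ΣP(Q2 2020)·Q(Q2 2020) = 2.80×171 + 9.01×33 + 657.10×13 = 478.8 + 297.33 + 8542.3 = 9318.43
ΣP(Q1 2020)·Q(Q2 2020) = 2.55×171 + 10.50×33 + 575.38×13 = 436.05 + 346.5 + 7479.94 = 8262.49
Index = 9318.43 / 8262.49 × 100 = 112.7799

112.78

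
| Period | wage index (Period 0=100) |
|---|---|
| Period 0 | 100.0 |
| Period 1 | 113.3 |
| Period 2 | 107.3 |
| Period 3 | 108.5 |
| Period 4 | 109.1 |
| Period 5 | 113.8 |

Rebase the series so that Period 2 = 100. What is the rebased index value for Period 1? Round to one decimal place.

Rebased(Period 1) = 113.3 / 107.3 × 100 = 105.5918

105.6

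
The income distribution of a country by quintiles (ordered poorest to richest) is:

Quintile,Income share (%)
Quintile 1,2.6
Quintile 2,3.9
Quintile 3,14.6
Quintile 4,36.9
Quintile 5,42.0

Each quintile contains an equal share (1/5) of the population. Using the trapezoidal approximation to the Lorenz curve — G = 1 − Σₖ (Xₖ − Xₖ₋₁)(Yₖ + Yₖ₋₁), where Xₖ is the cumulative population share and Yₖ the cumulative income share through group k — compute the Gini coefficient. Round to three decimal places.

0.447

Cumulative income shares Yₖ: 0.0260, 0.0650, 0.2110, 0.5800, 1.0000
Σ (Xₖ−Xₖ₋₁)(Yₖ+Yₖ₋₁) = (1/5)(0.0260+0.0000) + (1/5)(0.0650+0.0260) + (1/5)(0.2110+0.0650) + (1/5)(0.5800+0.2110) + (1/5)(1.0000+0.5800)
  = 0.0052 + 0.0182 + 0.0552 + 0.1582 + 0.3160 = 0.5528
G = 1 − 0.5528 = 0.4472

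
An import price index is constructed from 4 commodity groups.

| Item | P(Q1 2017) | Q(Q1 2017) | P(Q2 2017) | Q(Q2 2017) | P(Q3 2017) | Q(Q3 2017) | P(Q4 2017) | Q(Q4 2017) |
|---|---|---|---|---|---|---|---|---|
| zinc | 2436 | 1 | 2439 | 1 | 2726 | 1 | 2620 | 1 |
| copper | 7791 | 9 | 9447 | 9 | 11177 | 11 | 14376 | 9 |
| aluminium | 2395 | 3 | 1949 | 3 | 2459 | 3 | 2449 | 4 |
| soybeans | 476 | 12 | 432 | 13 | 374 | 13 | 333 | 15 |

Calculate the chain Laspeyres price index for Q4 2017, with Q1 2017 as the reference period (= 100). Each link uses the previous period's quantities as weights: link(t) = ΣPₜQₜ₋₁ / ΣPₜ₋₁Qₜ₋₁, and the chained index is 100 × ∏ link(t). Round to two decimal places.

168.34

Link Q1 2017→Q2 2017:
ΣP(Q2 2017)Q(Q1 2017) = 2439×1 + 9447×9 + 1949×3 + 432×12 = 2439 + 85023 + 5847 + 5184 = 98493
ΣP(Q1 2017)Q(Q1 2017) = 2436×1 + 7791×9 + 2395×3 + 476×12 = 2436 + 70119 + 7185 + 5712 = 85452
link = 98493/85452 = 1.152612
Link Q2 2017→Q3 2017:
ΣP(Q3 2017)Q(Q2 2017) = 2726×1 + 11177×9 + 2459×3 + 374×13 = 2726 + 100593 + 7377 + 4862 = 115558
ΣP(Q2 2017)Q(Q2 2017) = 2439×1 + 9447×9 + 1949×3 + 432×13 = 2439 + 85023 + 5847 + 5616 = 98925
link = 115558/98925 = 1.168137
Link Q3 2017→Q4 2017:
ΣP(Q4 2017)Q(Q3 2017) = 2620×1 + 14376×11 + 2449×3 + 333×13 = 2620 + 158136 + 7347 + 4329 = 172432
ΣP(Q3 2017)Q(Q3 2017) = 2726×1 + 11177×11 + 2459×3 + 374×13 = 2726 + 122947 + 7377 + 4862 = 137912
link = 172432/137912 = 1.250305
Chained index = 100 × 1.152612 × 1.168137 × 1.250305 = 168.3422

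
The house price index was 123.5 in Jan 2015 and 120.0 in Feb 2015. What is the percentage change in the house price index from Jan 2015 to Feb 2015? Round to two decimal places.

-2.83%

Change = (120.0 − 123.5) / 123.5 × 100
       = -3.5 / 123.5 × 100 = -2.8340%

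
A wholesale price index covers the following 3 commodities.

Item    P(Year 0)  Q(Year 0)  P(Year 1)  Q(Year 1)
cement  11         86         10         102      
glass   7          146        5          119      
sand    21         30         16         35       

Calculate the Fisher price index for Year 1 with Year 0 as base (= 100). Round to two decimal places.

80.26

Laspeyres component (base-period weights):
ΣP(Year 1)Q(Year 0) = 10×86 + 5×146 + 16×30 = 860 + 730 + 480 = 2070
ΣP(Year 0)Q(Year 0) = 11×86 + 7×146 + 21×30 = 946 + 1022 + 630 = 2598
L = 2070 / 2598 × 100 = 79.6767
Paasche component (current-period weights):
ΣP(Year 1)Q(Year 1) = 10×102 + 5×119 + 16×35 = 1020 + 595 + 560 = 2175
ΣP(Year 0)Q(Year 1) = 11×102 + 7×119 + 21×35 = 1122 + 833 + 735 = 2690
P = 2175 / 2690 × 100 = 80.8550
Fisher = √(L × P) = √(79.6767 × 80.8550) = 80.2637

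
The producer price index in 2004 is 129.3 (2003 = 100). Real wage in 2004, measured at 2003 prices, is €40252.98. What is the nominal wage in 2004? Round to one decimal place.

Nominal = Real × (Index/100) = 40252.98 × (129.3/100)
        = 40252.98 × 1.293 = 52047.1031

52047.1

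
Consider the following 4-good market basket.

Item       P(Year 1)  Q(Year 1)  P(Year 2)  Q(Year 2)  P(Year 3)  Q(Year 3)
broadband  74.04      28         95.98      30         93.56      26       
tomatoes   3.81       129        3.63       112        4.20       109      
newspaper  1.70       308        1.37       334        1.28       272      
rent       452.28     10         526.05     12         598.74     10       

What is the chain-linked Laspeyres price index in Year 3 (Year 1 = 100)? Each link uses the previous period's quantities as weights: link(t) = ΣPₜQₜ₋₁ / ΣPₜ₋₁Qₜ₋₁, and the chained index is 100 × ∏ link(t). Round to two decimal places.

Link Year 1→Year 2:
ΣP(Year 2)Q(Year 1) = 95.98×28 + 3.63×129 + 1.37×308 + 526.05×10 = 2687.44 + 468.27 + 421.96 + 5260.5 = 8838.17
ΣP(Year 1)Q(Year 1) = 74.04×28 + 3.81×129 + 1.70×308 + 452.28×10 = 2073.12 + 491.49 + 523.6 + 4522.8 = 7611.01
link = 8838.17/7611.01 = 1.161235
Link Year 2→Year 3:
ΣP(Year 3)Q(Year 2) = 93.56×30 + 4.20×112 + 1.28×334 + 598.74×12 = 2806.8 + 470.4 + 427.52 + 7184.88 = 10889.6
ΣP(Year 2)Q(Year 2) = 95.98×30 + 3.63×112 + 1.37×334 + 526.05×12 = 2879.4 + 406.56 + 457.58 + 6312.6 = 10056.14
link = 10889.6/10056.14 = 1.082881
Chained index = 100 × 1.161235 × 1.082881 = 125.7479

125.75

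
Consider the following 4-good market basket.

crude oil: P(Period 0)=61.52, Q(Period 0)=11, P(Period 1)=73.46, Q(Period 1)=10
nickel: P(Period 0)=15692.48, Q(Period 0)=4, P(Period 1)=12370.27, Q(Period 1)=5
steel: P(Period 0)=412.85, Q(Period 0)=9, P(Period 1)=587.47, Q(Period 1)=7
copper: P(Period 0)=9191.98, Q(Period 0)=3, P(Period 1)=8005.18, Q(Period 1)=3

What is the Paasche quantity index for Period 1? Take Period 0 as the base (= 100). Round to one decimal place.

Paasche quantity index uses current-period prices as weights.
ΣP(Period 1)·Q(Period 1) = 73.46×10 + 12370.27×5 + 587.47×7 + 8005.18×3 = 734.6 + 61851.35 + 4112.29 + 24015.54 = 90713.78
ΣP(Period 1)·Q(Period 0) = 73.46×11 + 12370.27×4 + 587.47×9 + 8005.18×3 = 808.06 + 49481.08 + 5287.23 + 24015.54 = 79591.91
Index = 90713.78 / 79591.91 × 100 = 113.9736

114.0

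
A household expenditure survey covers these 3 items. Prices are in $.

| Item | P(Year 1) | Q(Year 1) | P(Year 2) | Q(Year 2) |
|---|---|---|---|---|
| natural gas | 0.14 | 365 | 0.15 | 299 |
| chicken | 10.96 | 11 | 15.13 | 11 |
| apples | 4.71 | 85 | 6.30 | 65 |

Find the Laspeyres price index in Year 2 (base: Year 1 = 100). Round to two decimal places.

132.28

Laspeyres price index uses base-period quantities as weights.
ΣP(Year 2)·Q(Year 1) = 0.15×365 + 15.13×11 + 6.30×85 = 54.75 + 166.43 + 535.5 = 756.68
ΣP(Year 1)·Q(Year 1) = 0.14×365 + 10.96×11 + 4.71×85 = 51.1 + 120.56 + 400.35 = 572.01
Index = 756.68 / 572.01 × 100 = 132.2844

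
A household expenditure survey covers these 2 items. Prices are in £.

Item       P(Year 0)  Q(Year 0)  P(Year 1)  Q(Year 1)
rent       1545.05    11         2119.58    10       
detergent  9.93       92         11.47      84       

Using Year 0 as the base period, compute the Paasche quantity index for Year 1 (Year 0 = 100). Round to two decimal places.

90.93

Paasche quantity index uses current-period prices as weights.
ΣP(Year 1)·Q(Year 1) = 2119.58×10 + 11.47×84 = 21195.8 + 963.48 = 22159.28
ΣP(Year 1)·Q(Year 0) = 2119.58×11 + 11.47×92 = 23315.38 + 1055.24 = 24370.62
Index = 22159.28 / 24370.62 × 100 = 90.9262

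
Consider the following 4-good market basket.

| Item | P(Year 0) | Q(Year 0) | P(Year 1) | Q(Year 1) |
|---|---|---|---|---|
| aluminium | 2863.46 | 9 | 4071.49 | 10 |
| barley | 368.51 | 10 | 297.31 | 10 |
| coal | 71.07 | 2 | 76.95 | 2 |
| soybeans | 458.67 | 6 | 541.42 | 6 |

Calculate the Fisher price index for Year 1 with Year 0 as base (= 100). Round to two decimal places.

Laspeyres component (base-period weights):
ΣP(Year 1)Q(Year 0) = 4071.49×9 + 297.31×10 + 76.95×2 + 541.42×6 = 36643.41 + 2973.1 + 153.9 + 3248.52 = 43018.93
ΣP(Year 0)Q(Year 0) = 2863.46×9 + 368.51×10 + 71.07×2 + 458.67×6 = 25771.14 + 3685.1 + 142.14 + 2752.02 = 32350.4
L = 43018.93 / 32350.4 × 100 = 132.9780
Paasche component (current-period weights):
ΣP(Year 1)Q(Year 1) = 4071.49×10 + 297.31×10 + 76.95×2 + 541.42×6 = 40714.9 + 2973.1 + 153.9 + 3248.52 = 47090.42
ΣP(Year 0)Q(Year 1) = 2863.46×10 + 368.51×10 + 71.07×2 + 458.67×6 = 28634.6 + 3685.1 + 142.14 + 2752.02 = 35213.86
P = 47090.42 / 35213.86 × 100 = 133.7269
Fisher = √(L × P) = √(132.9780 × 133.7269) = 133.3520

133.35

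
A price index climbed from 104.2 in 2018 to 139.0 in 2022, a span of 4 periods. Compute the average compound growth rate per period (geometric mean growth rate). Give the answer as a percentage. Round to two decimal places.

Growth factor = (139.0/104.2)^(1/4) = (1.333973)^(1/4) = 1.074699
Growth rate = 1.074699 − 1 = 0.074699 = 7.4699%

7.47%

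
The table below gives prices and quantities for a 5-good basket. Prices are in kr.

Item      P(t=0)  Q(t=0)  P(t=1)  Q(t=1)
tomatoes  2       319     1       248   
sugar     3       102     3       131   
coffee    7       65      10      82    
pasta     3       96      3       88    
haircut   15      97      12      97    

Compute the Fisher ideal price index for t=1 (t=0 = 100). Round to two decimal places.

88.77

Laspeyres component (base-period weights):
ΣP(t=1)Q(t=0) = 1×319 + 3×102 + 10×65 + 3×96 + 12×97 = 319 + 306 + 650 + 288 + 1164 = 2727
ΣP(t=0)Q(t=0) = 2×319 + 3×102 + 7×65 + 3×96 + 15×97 = 638 + 306 + 455 + 288 + 1455 = 3142
L = 2727 / 3142 × 100 = 86.7919
Paasche component (current-period weights):
ΣP(t=1)Q(t=1) = 1×248 + 3×131 + 10×82 + 3×88 + 12×97 = 248 + 393 + 820 + 264 + 1164 = 2889
ΣP(t=0)Q(t=1) = 2×248 + 3×131 + 7×82 + 3×88 + 15×97 = 496 + 393 + 574 + 264 + 1455 = 3182
P = 2889 / 3182 × 100 = 90.7920
Fisher = √(L × P) = √(86.7919 × 90.7920) = 88.7694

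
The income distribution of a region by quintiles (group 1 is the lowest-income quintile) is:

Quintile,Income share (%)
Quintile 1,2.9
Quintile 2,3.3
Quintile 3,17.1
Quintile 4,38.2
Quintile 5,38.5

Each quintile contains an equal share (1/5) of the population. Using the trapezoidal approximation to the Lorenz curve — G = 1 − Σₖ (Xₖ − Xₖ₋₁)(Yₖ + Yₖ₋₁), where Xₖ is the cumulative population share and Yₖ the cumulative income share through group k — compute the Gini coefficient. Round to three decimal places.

0.424

Cumulative income shares Yₖ: 0.0290, 0.0620, 0.2330, 0.6150, 1.0000
Σ (Xₖ−Xₖ₋₁)(Yₖ+Yₖ₋₁) = (1/5)(0.0290+0.0000) + (1/5)(0.0620+0.0290) + (1/5)(0.2330+0.0620) + (1/5)(0.6150+0.2330) + (1/5)(1.0000+0.6150)
  = 0.0058 + 0.0182 + 0.0590 + 0.1696 + 0.3230 = 0.5756
G = 1 − 0.5756 = 0.4244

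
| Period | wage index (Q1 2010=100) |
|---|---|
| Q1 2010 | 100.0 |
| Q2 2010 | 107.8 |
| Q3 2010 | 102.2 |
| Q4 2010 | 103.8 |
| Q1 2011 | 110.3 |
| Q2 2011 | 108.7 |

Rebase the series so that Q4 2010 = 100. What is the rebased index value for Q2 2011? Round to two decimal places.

104.72

Rebased(Q2 2011) = 108.7 / 103.8 × 100 = 104.7206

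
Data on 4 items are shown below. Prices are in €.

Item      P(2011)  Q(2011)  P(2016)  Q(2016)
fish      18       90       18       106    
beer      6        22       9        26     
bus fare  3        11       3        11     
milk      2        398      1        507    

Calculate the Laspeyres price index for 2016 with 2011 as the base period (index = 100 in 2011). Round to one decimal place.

Laspeyres price index uses base-period quantities as weights.
ΣP(2016)·Q(2011) = 18×90 + 9×22 + 3×11 + 1×398 = 1620 + 198 + 33 + 398 = 2249
ΣP(2011)·Q(2011) = 18×90 + 6×22 + 3×11 + 2×398 = 1620 + 132 + 33 + 796 = 2581
Index = 2249 / 2581 × 100 = 87.1368

87.1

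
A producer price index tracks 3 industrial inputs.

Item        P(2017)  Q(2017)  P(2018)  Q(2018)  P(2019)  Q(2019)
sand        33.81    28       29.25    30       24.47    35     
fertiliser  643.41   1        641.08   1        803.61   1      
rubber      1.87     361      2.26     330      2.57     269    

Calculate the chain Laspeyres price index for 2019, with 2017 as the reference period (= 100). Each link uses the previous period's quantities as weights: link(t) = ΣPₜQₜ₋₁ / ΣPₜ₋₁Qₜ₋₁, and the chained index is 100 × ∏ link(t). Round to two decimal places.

105.86

Link 2017→2018:
ΣP(2018)Q(2017) = 29.25×28 + 641.08×1 + 2.26×361 = 819 + 641.08 + 815.86 = 2275.94
ΣP(2017)Q(2017) = 33.81×28 + 643.41×1 + 1.87×361 = 946.68 + 643.41 + 675.07 = 2265.16
link = 2275.94/2265.16 = 1.004759
Link 2018→2019:
ΣP(2019)Q(2018) = 24.47×30 + 803.61×1 + 2.57×330 = 734.1 + 803.61 + 848.1 = 2385.81
ΣP(2018)Q(2018) = 29.25×30 + 641.08×1 + 2.26×330 = 877.5 + 641.08 + 745.8 = 2264.38
link = 2385.81/2264.38 = 1.053626
Chained index = 100 × 1.004759 × 1.053626 = 105.8640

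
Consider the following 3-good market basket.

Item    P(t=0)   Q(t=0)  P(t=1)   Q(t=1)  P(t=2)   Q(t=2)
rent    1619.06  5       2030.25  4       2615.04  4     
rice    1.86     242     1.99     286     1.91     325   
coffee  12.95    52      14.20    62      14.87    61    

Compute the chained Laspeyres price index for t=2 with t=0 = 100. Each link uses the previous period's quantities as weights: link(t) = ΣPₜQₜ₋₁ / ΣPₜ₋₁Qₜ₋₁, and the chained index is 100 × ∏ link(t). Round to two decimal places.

Link t=0→t=1:
ΣP(t=1)Q(t=0) = 2030.25×5 + 1.99×242 + 14.20×52 = 10151.25 + 481.58 + 738.4 = 11371.23
ΣP(t=0)Q(t=0) = 1619.06×5 + 1.86×242 + 12.95×52 = 8095.3 + 450.12 + 673.4 = 9218.82
link = 11371.23/9218.82 = 1.233480
Link t=1→t=2:
ΣP(t=2)Q(t=1) = 2615.04×4 + 1.91×286 + 14.87×62 = 10460.16 + 546.26 + 921.94 = 11928.36
ΣP(t=1)Q(t=1) = 2030.25×4 + 1.99×286 + 14.20×62 = 8121 + 569.14 + 880.4 = 9570.54
link = 11928.36/9570.54 = 1.246362
Chained index = 100 × 1.233480 × 1.246362 = 153.7363

153.74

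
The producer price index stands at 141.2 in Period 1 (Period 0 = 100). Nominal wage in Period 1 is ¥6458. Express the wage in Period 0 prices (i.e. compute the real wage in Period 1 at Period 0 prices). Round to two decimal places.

4573.65

Real = Nominal ÷ (Index/100) = 6458 ÷ (141.2/100)
     = 6458 ÷ 1.412 = 4573.6544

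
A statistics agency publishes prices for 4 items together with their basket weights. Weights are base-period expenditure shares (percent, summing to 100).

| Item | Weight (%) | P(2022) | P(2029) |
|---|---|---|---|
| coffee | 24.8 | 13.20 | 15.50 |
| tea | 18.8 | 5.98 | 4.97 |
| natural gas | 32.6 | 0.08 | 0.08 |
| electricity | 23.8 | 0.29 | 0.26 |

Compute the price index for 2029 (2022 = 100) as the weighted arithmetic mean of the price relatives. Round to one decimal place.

coffee: 24.8 × (15.50/13.20) = 24.8 × 1.174242 = 29.1212
tea: 18.8 × (4.97/5.98) = 18.8 × 0.831104 = 15.6247
natural gas: 32.6 × (0.08/0.08) = 32.6 × 1.000000 = 32.6000
electricity: 23.8 × (0.26/0.29) = 23.8 × 0.896552 = 21.3379
Index = Σ wᵢ·(p₁ᵢ/p₀ᵢ) = 29.1212 + 15.6247 + 32.6000 + 21.3379 = 98.6839

98.7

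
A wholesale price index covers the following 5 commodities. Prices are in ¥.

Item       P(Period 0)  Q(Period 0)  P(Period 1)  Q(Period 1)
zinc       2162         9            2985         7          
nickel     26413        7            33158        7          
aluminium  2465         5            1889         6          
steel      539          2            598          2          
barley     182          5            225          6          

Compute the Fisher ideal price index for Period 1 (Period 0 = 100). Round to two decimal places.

123.40

Laspeyres component (base-period weights):
ΣP(Period 1)Q(Period 0) = 2985×9 + 33158×7 + 1889×5 + 598×2 + 225×5 = 26865 + 232106 + 9445 + 1196 + 1125 = 270737
ΣP(Period 0)Q(Period 0) = 2162×9 + 26413×7 + 2465×5 + 539×2 + 182×5 = 19458 + 184891 + 12325 + 1078 + 910 = 218662
L = 270737 / 218662 × 100 = 123.8153
Paasche component (current-period weights):
ΣP(Period 1)Q(Period 1) = 2985×7 + 33158×7 + 1889×6 + 598×2 + 225×6 = 20895 + 232106 + 11334 + 1196 + 1350 = 266881
ΣP(Period 0)Q(Period 1) = 2162×7 + 26413×7 + 2465×6 + 539×2 + 182×6 = 15134 + 184891 + 14790 + 1078 + 1092 = 216985
P = 266881 / 216985 × 100 = 122.9951
Fisher = √(L × P) = √(123.8153 × 122.9951) = 123.4045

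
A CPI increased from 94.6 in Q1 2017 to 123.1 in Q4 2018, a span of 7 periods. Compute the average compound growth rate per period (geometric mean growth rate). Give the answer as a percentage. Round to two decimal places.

3.83%

Growth factor = (123.1/94.6)^(1/7) = (1.301268)^(1/7) = 1.038337
Growth rate = 1.038337 − 1 = 0.038337 = 3.8337%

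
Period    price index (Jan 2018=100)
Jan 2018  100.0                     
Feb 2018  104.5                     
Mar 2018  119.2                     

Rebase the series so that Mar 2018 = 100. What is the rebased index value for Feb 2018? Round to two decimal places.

87.67

Rebased(Feb 2018) = 104.5 / 119.2 × 100 = 87.6678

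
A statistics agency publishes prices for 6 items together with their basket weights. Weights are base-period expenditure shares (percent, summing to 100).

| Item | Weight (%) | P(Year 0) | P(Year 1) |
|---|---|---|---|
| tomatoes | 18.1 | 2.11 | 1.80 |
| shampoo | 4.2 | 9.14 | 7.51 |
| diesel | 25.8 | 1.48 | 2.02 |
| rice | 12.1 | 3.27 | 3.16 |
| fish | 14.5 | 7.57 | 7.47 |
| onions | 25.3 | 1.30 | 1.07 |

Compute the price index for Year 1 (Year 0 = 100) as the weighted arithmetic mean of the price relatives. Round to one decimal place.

100.9

tomatoes: 18.1 × (1.80/2.11) = 18.1 × 0.853081 = 15.4408
shampoo: 4.2 × (7.51/9.14) = 4.2 × 0.821663 = 3.4510
diesel: 25.8 × (2.02/1.48) = 25.8 × 1.364865 = 35.2135
rice: 12.1 × (3.16/3.27) = 12.1 × 0.966361 = 11.6930
fish: 14.5 × (7.47/7.57) = 14.5 × 0.986790 = 14.3085
onions: 25.3 × (1.07/1.30) = 25.3 × 0.823077 = 20.8238
Index = Σ wᵢ·(p₁ᵢ/p₀ᵢ) = 15.4408 + 3.4510 + 35.2135 + 11.6930 + 14.3085 + 20.8238 = 100.9305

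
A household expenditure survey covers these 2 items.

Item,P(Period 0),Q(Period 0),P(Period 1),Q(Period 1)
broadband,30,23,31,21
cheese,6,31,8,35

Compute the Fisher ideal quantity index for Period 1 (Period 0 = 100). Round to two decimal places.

Laspeyres component (base-period weights):
ΣP(Period 0)Q(Period 1) = 30×21 + 6×35 = 630 + 210 = 840
ΣP(Period 0)Q(Period 0) = 30×23 + 6×31 = 690 + 186 = 876
L = 840 / 876 × 100 = 95.8904
Paasche component (current-period weights):
ΣP(Period 1)Q(Period 1) = 31×21 + 8×35 = 651 + 280 = 931
ΣP(Period 1)Q(Period 0) = 31×23 + 8×31 = 713 + 248 = 961
P = 931 / 961 × 100 = 96.8783
Fisher = √(L × P) = √(95.8904 × 96.8783) = 96.3831

96.38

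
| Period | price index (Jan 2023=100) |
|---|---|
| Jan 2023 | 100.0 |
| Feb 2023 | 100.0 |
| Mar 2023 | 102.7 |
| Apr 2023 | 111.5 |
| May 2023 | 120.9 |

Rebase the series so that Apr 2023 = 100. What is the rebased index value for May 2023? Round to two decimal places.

108.43

Rebased(May 2023) = 120.9 / 111.5 × 100 = 108.4305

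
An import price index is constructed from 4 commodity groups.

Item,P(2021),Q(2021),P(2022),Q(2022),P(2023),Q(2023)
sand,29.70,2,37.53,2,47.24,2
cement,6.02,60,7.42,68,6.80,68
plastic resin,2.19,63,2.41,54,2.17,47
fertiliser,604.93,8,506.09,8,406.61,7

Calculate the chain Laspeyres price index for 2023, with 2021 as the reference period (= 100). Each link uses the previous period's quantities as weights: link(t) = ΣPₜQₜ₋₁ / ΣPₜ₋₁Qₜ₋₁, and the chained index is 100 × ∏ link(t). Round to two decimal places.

72.17

Link 2021→2022:
ΣP(2022)Q(2021) = 37.53×2 + 7.42×60 + 2.41×63 + 506.09×8 = 75.06 + 445.2 + 151.83 + 4048.72 = 4720.81
ΣP(2021)Q(2021) = 29.70×2 + 6.02×60 + 2.19×63 + 604.93×8 = 59.4 + 361.2 + 137.97 + 4839.44 = 5398.01
link = 4720.81/5398.01 = 0.874546
Link 2022→2023:
ΣP(2023)Q(2022) = 47.24×2 + 6.80×68 + 2.17×54 + 406.61×8 = 94.48 + 462.4 + 117.18 + 3252.88 = 3926.94
ΣP(2022)Q(2022) = 37.53×2 + 7.42×68 + 2.41×54 + 506.09×8 = 75.06 + 504.56 + 130.14 + 4048.72 = 4758.48
link = 3926.94/4758.48 = 0.825251
Chained index = 100 × 0.874546 × 0.825251 = 72.1720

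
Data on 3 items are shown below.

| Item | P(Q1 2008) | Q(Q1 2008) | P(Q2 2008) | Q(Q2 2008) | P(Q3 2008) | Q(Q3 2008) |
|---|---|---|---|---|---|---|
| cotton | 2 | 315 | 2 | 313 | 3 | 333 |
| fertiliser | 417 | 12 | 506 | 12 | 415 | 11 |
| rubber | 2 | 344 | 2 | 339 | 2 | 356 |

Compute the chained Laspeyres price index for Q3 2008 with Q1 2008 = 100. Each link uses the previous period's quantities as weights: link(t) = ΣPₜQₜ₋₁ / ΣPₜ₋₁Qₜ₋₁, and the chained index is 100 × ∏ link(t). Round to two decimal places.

Link Q1 2008→Q2 2008:
ΣP(Q2 2008)Q(Q1 2008) = 2×315 + 506×12 + 2×344 = 630 + 6072 + 688 = 7390
ΣP(Q1 2008)Q(Q1 2008) = 2×315 + 417×12 + 2×344 = 630 + 5004 + 688 = 6322
link = 7390/6322 = 1.168934
Link Q2 2008→Q3 2008:
ΣP(Q3 2008)Q(Q2 2008) = 3×313 + 415×12 + 2×339 = 939 + 4980 + 678 = 6597
ΣP(Q2 2008)Q(Q2 2008) = 2×313 + 506×12 + 2×339 = 626 + 6072 + 678 = 7376
link = 6597/7376 = 0.894387
Chained index = 100 × 1.168934 × 0.894387 = 104.5480

104.55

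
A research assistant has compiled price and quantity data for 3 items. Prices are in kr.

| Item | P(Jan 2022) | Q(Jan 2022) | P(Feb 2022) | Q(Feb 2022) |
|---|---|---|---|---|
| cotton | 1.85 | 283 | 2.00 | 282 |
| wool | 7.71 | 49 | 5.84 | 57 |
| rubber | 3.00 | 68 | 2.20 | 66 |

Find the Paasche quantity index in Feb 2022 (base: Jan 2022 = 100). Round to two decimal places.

Paasche quantity index uses current-period prices as weights.
ΣP(Feb 2022)·Q(Feb 2022) = 2.00×282 + 5.84×57 + 2.20×66 = 564 + 332.88 + 145.2 = 1042.08
ΣP(Feb 2022)·Q(Jan 2022) = 2.00×283 + 5.84×49 + 2.20×68 = 566 + 286.16 + 149.6 = 1001.76
Index = 1042.08 / 1001.76 × 100 = 104.0249

104.02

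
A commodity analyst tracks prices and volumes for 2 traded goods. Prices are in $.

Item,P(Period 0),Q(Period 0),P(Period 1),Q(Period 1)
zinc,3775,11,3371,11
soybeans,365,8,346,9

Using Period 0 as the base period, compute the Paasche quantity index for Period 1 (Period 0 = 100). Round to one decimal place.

100.9

Paasche quantity index uses current-period prices as weights.
ΣP(Period 1)·Q(Period 1) = 3371×11 + 346×9 = 37081 + 3114 = 40195
ΣP(Period 1)·Q(Period 0) = 3371×11 + 346×8 = 37081 + 2768 = 39849
Index = 40195 / 39849 × 100 = 100.8683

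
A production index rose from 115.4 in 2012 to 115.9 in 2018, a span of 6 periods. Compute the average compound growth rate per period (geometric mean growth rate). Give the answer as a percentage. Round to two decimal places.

0.07%

Growth factor = (115.9/115.4)^(1/6) = (1.004333)^(1/6) = 1.000721
Growth rate = 1.000721 − 1 = 0.000721 = 0.0721%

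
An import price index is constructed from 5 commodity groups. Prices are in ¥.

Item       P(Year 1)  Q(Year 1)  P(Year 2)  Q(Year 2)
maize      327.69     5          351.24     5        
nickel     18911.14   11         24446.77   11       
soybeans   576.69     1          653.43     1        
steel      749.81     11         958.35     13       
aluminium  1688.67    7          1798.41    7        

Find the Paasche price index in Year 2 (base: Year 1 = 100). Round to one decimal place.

Paasche price index uses current-period quantities as weights.
ΣP(Year 2)·Q(Year 2) = 351.24×5 + 24446.77×11 + 653.43×1 + 958.35×13 + 1798.41×7 = 1756.2 + 268914.47 + 653.43 + 12458.55 + 12588.87 = 296371.52
ΣP(Year 1)·Q(Year 2) = 327.69×5 + 18911.14×11 + 576.69×1 + 749.81×13 + 1688.67×7 = 1638.45 + 208022.54 + 576.69 + 9747.53 + 11820.69 = 231805.9
Index = 296371.52 / 231805.9 × 100 = 127.8533

127.9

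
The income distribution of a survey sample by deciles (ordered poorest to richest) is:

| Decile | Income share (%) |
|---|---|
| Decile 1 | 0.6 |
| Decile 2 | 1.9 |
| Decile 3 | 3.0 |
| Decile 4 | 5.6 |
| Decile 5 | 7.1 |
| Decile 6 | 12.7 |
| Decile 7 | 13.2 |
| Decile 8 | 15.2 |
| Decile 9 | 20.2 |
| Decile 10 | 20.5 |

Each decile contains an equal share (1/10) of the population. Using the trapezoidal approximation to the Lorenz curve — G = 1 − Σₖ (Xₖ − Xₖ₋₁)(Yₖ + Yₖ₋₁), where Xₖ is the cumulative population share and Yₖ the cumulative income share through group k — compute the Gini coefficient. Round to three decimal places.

Cumulative income shares Yₖ: 0.0060, 0.0250, 0.0550, 0.1110, 0.1820, 0.3090, 0.4410, 0.5930, 0.7950, 1.0000
Σ (Xₖ−Xₖ₋₁)(Yₖ+Yₖ₋₁) = (1/10)(0.0060+0.0000) + (1/10)(0.0250+0.0060) + (1/10)(0.0550+0.0250) + (1/10)(0.1110+0.0550) + (1/10)(0.1820+0.1110) + (1/10)(0.3090+0.1820) + (1/10)(0.4410+0.3090) + (1/10)(0.5930+0.4410) + (1/10)(0.7950+0.5930) + (1/10)(1.0000+0.7950)
  = 0.0006 + 0.0031 + 0.0080 + 0.0166 + 0.0293 + 0.0491 + 0.0750 + 0.1034 + 0.1388 + 0.1795 = 0.6034
G = 1 − 0.6034 = 0.3966

0.397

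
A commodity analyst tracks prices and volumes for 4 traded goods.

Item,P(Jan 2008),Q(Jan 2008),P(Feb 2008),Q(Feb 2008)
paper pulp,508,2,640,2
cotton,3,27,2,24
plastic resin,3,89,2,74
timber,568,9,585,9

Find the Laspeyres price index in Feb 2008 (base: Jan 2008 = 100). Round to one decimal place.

Laspeyres price index uses base-period quantities as weights.
ΣP(Feb 2008)·Q(Jan 2008) = 640×2 + 2×27 + 2×89 + 585×9 = 1280 + 54 + 178 + 5265 = 6777
ΣP(Jan 2008)·Q(Jan 2008) = 508×2 + 3×27 + 3×89 + 568×9 = 1016 + 81 + 267 + 5112 = 6476
Index = 6777 / 6476 × 100 = 104.6479

104.6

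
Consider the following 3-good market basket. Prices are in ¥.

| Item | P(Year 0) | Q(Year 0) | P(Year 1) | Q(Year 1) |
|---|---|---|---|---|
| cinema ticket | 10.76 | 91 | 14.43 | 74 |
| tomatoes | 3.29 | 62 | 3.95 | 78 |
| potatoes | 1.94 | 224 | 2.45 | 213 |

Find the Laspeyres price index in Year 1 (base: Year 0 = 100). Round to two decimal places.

Laspeyres price index uses base-period quantities as weights.
ΣP(Year 1)·Q(Year 0) = 14.43×91 + 3.95×62 + 2.45×224 = 1313.13 + 244.9 + 548.8 = 2106.83
ΣP(Year 0)·Q(Year 0) = 10.76×91 + 3.29×62 + 1.94×224 = 979.16 + 203.98 + 434.56 = 1617.7
Index = 2106.83 / 1617.7 × 100 = 130.2361

130.24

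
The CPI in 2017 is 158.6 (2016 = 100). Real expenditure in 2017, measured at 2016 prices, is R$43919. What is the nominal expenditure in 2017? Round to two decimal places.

Nominal = Real × (Index/100) = 43919 × (158.6/100)
        = 43919 × 1.586 = 69655.5340

69655.53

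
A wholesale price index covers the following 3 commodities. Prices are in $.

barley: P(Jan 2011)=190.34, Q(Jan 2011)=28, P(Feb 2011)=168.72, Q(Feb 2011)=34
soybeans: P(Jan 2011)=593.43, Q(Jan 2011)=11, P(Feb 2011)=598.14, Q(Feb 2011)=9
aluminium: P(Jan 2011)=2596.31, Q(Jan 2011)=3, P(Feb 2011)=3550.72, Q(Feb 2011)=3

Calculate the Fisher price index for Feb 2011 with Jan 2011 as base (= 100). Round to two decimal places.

111.41

Laspeyres component (base-period weights):
ΣP(Feb 2011)Q(Jan 2011) = 168.72×28 + 598.14×11 + 3550.72×3 = 4724.16 + 6579.54 + 10652.16 = 21955.86
ΣP(Jan 2011)Q(Jan 2011) = 190.34×28 + 593.43×11 + 2596.31×3 = 5329.52 + 6527.73 + 7788.93 = 19646.18
L = 21955.86 / 19646.18 × 100 = 111.7564
Paasche component (current-period weights):
ΣP(Feb 2011)Q(Feb 2011) = 168.72×34 + 598.14×9 + 3550.72×3 = 5736.48 + 5383.26 + 10652.16 = 21771.9
ΣP(Jan 2011)Q(Feb 2011) = 190.34×34 + 593.43×9 + 2596.31×3 = 6471.56 + 5340.87 + 7788.93 = 19601.36
P = 21771.9 / 19601.36 × 100 = 111.0734
Fisher = √(L × P) = √(111.7564 × 111.0734) = 111.4144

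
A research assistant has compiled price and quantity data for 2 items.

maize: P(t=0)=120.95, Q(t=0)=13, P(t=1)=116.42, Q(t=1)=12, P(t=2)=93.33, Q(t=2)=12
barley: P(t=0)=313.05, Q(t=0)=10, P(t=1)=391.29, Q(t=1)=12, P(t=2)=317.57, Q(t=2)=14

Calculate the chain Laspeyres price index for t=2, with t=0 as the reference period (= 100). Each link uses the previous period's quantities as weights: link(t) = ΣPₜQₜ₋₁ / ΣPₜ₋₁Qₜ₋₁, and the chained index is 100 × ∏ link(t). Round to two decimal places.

93.38

Link t=0→t=1:
ΣP(t=1)Q(t=0) = 116.42×13 + 391.29×10 = 1513.46 + 3912.9 = 5426.36
ΣP(t=0)Q(t=0) = 120.95×13 + 313.05×10 = 1572.35 + 3130.5 = 4702.85
link = 5426.36/4702.85 = 1.153845
Link t=1→t=2:
ΣP(t=2)Q(t=1) = 93.33×12 + 317.57×12 = 1119.96 + 3810.84 = 4930.8
ΣP(t=1)Q(t=1) = 116.42×12 + 391.29×12 = 1397.04 + 4695.48 = 6092.52
link = 4930.8/6092.52 = 0.809320
Chained index = 100 × 1.153845 × 0.809320 = 93.3830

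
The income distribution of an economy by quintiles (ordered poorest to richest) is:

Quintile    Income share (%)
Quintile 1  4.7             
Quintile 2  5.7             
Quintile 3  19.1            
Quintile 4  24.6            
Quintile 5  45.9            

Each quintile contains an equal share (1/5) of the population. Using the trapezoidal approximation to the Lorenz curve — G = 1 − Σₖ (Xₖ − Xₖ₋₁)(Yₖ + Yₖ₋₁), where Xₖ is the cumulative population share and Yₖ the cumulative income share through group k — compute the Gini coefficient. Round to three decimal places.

0.405

Cumulative income shares Yₖ: 0.0470, 0.1040, 0.2950, 0.5410, 1.0000
Σ (Xₖ−Xₖ₋₁)(Yₖ+Yₖ₋₁) = (1/5)(0.0470+0.0000) + (1/5)(0.1040+0.0470) + (1/5)(0.2950+0.1040) + (1/5)(0.5410+0.2950) + (1/5)(1.0000+0.5410)
  = 0.0094 + 0.0302 + 0.0798 + 0.1672 + 0.3082 = 0.5948
G = 1 − 0.5948 = 0.4052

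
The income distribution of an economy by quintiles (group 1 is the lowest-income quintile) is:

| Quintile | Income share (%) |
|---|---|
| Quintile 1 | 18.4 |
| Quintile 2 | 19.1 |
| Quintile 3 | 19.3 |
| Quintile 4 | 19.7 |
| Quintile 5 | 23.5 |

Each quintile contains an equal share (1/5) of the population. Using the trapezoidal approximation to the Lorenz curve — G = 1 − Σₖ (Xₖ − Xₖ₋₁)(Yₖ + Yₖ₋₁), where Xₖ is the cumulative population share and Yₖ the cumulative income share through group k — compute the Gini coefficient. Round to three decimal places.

0.043

Cumulative income shares Yₖ: 0.1840, 0.3750, 0.5680, 0.7650, 1.0000
Σ (Xₖ−Xₖ₋₁)(Yₖ+Yₖ₋₁) = (1/5)(0.1840+0.0000) + (1/5)(0.3750+0.1840) + (1/5)(0.5680+0.3750) + (1/5)(0.7650+0.5680) + (1/5)(1.0000+0.7650)
  = 0.0368 + 0.1118 + 0.1886 + 0.2666 + 0.3530 = 0.9568
G = 1 − 0.9568 = 0.0432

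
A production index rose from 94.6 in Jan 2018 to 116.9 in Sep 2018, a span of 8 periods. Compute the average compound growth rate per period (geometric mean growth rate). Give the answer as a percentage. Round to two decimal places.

Growth factor = (116.9/94.6)^(1/8) = (1.235729)^(1/8) = 1.026811
Growth rate = 1.026811 − 1 = 0.026811 = 2.6811%

2.68%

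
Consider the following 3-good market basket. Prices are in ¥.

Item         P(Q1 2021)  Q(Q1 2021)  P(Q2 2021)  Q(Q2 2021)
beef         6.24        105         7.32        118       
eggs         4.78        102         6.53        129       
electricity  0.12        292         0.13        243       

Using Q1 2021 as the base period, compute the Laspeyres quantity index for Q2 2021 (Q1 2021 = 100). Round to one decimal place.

Laspeyres quantity index uses base-period prices as weights.
ΣP(Q1 2021)·Q(Q2 2021) = 6.24×118 + 4.78×129 + 0.12×243 = 736.32 + 616.62 + 29.16 = 1382.1
ΣP(Q1 2021)·Q(Q1 2021) = 6.24×105 + 4.78×102 + 0.12×292 = 655.2 + 487.56 + 35.04 = 1177.8
Index = 1382.1 / 1177.8 × 100 = 117.3459

117.3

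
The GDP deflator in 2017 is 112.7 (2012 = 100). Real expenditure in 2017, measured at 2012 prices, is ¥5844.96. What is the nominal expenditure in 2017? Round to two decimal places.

Nominal = Real × (Index/100) = 5844.96 × (112.7/100)
        = 5844.96 × 1.127 = 6587.2699

6587.27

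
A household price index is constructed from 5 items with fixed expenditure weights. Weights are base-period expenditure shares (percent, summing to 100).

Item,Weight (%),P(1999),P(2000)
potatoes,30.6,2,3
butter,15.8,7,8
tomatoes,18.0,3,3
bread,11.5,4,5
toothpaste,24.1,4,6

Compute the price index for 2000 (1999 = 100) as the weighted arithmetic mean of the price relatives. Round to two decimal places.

potatoes: 30.6 × (3/2) = 30.6 × 1.500000 = 45.9000
butter: 15.8 × (8/7) = 15.8 × 1.142857 = 18.0571
tomatoes: 18.0 × (3/3) = 18.0 × 1.000000 = 18.0000
bread: 11.5 × (5/4) = 11.5 × 1.250000 = 14.3750
toothpaste: 24.1 × (6/4) = 24.1 × 1.500000 = 36.1500
Index = Σ wᵢ·(p₁ᵢ/p₀ᵢ) = 45.9000 + 18.0571 + 18.0000 + 14.3750 + 36.1500 = 132.4821

132.48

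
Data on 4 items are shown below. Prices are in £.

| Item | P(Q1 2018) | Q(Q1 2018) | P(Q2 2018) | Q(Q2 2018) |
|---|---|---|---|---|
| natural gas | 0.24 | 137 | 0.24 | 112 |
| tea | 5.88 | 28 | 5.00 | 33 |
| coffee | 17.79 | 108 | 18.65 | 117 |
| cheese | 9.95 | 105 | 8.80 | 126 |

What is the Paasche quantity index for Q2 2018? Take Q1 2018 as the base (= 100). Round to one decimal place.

111.9

Paasche quantity index uses current-period prices as weights.
ΣP(Q2 2018)·Q(Q2 2018) = 0.24×112 + 5.00×33 + 18.65×117 + 8.80×126 = 26.88 + 165 + 2182.05 + 1108.8 = 3482.73
ΣP(Q2 2018)·Q(Q1 2018) = 0.24×137 + 5.00×28 + 18.65×108 + 8.80×105 = 32.88 + 140 + 2014.2 + 924 = 3111.08
Index = 3482.73 / 3111.08 × 100 = 111.9460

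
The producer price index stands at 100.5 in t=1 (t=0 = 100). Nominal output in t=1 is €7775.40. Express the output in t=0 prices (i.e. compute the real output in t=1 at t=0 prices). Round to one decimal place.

Real = Nominal ÷ (Index/100) = 7775.40 ÷ (100.5/100)
     = 7775.40 ÷ 1.005 = 7736.7164

7736.7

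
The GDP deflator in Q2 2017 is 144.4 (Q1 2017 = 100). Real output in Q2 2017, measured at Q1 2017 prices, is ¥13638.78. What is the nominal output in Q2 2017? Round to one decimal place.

19694.4

Nominal = Real × (Index/100) = 13638.78 × (144.4/100)
        = 13638.78 × 1.444 = 19694.3983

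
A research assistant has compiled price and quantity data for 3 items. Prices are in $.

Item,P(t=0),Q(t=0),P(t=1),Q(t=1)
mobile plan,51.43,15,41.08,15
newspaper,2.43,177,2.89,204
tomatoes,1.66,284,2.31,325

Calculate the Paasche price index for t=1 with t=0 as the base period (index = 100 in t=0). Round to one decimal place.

108.3

Paasche price index uses current-period quantities as weights.
ΣP(t=1)·Q(t=1) = 41.08×15 + 2.89×204 + 2.31×325 = 616.2 + 589.56 + 750.75 = 1956.51
ΣP(t=0)·Q(t=1) = 51.43×15 + 2.43×204 + 1.66×325 = 771.45 + 495.72 + 539.5 = 1806.67
Index = 1956.51 / 1806.67 × 100 = 108.2937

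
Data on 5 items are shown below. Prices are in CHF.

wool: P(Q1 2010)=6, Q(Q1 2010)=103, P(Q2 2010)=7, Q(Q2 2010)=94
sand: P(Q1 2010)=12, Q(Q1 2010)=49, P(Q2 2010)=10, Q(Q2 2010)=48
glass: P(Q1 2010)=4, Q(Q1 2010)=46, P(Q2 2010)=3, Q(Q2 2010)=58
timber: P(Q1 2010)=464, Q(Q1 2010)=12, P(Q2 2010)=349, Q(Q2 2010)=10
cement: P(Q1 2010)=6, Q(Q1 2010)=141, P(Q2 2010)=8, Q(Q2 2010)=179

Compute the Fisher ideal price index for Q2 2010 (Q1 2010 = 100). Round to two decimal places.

Laspeyres component (base-period weights):
ΣP(Q2 2010)Q(Q1 2010) = 7×103 + 10×49 + 3×46 + 349×12 + 8×141 = 721 + 490 + 138 + 4188 + 1128 = 6665
ΣP(Q1 2010)Q(Q1 2010) = 6×103 + 12×49 + 4×46 + 464×12 + 6×141 = 618 + 588 + 184 + 5568 + 846 = 7804
L = 6665 / 7804 × 100 = 85.4049
Paasche component (current-period weights):
ΣP(Q2 2010)Q(Q2 2010) = 7×94 + 10×48 + 3×58 + 349×10 + 8×179 = 658 + 480 + 174 + 3490 + 1432 = 6234
ΣP(Q1 2010)Q(Q2 2010) = 6×94 + 12×48 + 4×58 + 464×10 + 6×179 = 564 + 576 + 232 + 4640 + 1074 = 7086
P = 6234 / 7086 × 100 = 87.9763
Fisher = √(L × P) = √(85.4049 × 87.9763) = 86.6811

86.68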